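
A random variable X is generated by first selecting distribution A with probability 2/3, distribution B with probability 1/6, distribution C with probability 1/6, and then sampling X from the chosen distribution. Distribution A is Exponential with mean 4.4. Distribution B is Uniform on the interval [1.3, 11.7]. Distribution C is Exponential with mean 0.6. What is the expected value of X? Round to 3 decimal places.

4.117

Component means — A: 4.4; B: 6.5; C: 0.6.
E[X] = 0.666667·4.4 + 0.166667·6.5 + 0.166667·0.6 = 4.11667.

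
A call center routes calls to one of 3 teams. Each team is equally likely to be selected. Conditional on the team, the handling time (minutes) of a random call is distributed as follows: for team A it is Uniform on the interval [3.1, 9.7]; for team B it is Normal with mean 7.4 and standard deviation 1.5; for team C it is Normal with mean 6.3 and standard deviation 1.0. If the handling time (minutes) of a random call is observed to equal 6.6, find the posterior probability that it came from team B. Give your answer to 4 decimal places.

Likelihoods f(6.6 | ·): A: 0.151515; B: 0.230703; C: 0.381388.
Posterior ∝ prior × likelihood. Numerator for B: 0.333333·0.230703 = 0.0769009.
Normalizing constant: 0.333333·0.151515 + 0.333333·0.230703 + 0.333333·0.381388 = 0.254535.
P(B | observation) = 0.0769009 / 0.254535 = 0.302123.

0.3021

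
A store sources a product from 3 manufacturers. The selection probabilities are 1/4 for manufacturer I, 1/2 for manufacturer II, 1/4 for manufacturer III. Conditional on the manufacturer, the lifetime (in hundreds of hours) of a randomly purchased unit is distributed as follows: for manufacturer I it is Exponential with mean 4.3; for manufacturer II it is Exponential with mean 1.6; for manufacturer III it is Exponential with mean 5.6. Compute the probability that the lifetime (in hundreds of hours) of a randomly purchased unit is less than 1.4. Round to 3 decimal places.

0.416

Conditional on each manufacturer, P(X < 1.4): I: 0.277893; II: 0.583138; III: 0.221199.
By total probability, P(X < 1.4) = 0.25·0.277893 + 0.5·0.583138 + 0.25·0.221199 = 0.416342.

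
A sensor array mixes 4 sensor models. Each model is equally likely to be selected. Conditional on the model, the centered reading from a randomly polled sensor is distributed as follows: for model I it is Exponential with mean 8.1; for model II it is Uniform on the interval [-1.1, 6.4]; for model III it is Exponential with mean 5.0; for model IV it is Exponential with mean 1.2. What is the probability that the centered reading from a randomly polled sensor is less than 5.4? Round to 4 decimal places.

0.7506

Conditional on each model, P(X < 5.4): I: 0.486583; II: 0.866667; III: 0.660404; IV: 0.988891.
By total probability, P(X < 5.4) = 0.25·0.486583 + 0.25·0.866667 + 0.25·0.660404 + 0.25·0.988891 = 0.750636.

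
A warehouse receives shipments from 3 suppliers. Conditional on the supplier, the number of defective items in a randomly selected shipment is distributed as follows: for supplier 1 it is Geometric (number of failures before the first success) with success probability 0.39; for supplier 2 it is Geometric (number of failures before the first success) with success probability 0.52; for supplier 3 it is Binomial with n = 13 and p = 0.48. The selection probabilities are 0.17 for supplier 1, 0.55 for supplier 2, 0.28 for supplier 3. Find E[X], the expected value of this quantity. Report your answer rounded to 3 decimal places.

Component means — 1: 1.5641; 2: 0.923077; 3: 6.24.
E[X] = 0.17·1.5641 + 0.55·0.923077 + 0.28·6.24 = 2.52079.

2.521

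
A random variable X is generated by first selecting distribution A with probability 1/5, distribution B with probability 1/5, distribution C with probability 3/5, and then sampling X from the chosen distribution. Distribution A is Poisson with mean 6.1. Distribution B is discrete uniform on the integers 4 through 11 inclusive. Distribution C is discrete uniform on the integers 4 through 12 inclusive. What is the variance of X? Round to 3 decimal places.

6.812

Per component, A: μ=6.1, E[X²]=43.31; B: μ=7.5, E[X²]=61.5; C: μ=8, E[X²]=70.6667.
E[X] = 0.2·6.1 + 0.2·7.5 + 0.6·8 = 7.52.
E[X²] = 0.2·43.31 + 0.2·61.5 + 0.6·70.6667 = 63.362.
Var(X) = E[X²] − (E[X])² = 63.362 − 56.5504 = 6.8116.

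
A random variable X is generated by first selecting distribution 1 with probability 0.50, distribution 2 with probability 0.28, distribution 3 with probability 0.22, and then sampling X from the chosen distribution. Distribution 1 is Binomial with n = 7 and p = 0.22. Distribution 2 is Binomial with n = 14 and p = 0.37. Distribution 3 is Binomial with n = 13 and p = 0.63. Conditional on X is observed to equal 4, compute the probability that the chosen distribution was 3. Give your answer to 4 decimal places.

0.0433

Likelihoods P(X=4 | ·): 1: 0.0389083; 2: 0.184776; 3: 0.0146381.
Posterior ∝ prior × likelihood. Numerator for 3: 0.22·0.0146381 = 0.00322037.
Normalizing constant: 0.5·0.0389083 + 0.28·0.184776 + 0.22·0.0146381 = 0.0744119.
P(3 | observation) = 0.00322037 / 0.0744119 = 0.0432777.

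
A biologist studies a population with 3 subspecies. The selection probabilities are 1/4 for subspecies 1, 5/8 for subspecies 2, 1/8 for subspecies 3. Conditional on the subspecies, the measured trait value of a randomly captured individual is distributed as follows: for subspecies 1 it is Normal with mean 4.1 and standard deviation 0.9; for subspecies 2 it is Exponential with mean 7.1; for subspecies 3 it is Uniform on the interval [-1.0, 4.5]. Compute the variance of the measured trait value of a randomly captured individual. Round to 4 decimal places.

Per component, 1: μ=4.1, E[X²]=17.62; 2: μ=7.1, E[X²]=100.82; 3: μ=1.75, E[X²]=5.58333.
E[X] = 0.25·4.1 + 0.625·7.1 + 0.125·1.75 = 5.68125.
E[X²] = 0.25·17.62 + 0.625·100.82 + 0.125·5.58333 = 68.1154.
Var(X) = E[X²] − (E[X])² = 68.1154 − 32.2766 = 35.8388.

35.8388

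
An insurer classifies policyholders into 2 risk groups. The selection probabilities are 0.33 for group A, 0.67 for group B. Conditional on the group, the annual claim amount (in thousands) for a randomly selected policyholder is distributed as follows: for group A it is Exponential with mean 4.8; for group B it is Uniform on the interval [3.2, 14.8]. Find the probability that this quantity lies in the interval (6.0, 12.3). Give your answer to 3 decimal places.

Conditional on each group, P(6.0 < X < 12.3): A: 0.209393; B: 0.543103.
By total probability, P(6.0 < X < 12.3) = 0.33·0.209393 + 0.67·0.543103 = 0.432979.

0.433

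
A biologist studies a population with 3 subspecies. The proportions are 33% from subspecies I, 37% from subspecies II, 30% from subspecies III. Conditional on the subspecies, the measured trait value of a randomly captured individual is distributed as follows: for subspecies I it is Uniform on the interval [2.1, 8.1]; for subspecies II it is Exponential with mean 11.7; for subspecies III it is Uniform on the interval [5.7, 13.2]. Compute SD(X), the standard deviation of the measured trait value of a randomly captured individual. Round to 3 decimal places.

7.797

Per component, I: μ=5.1, E[X²]=29.01; II: μ=11.7, E[X²]=273.78; III: μ=9.45, E[X²]=93.99.
E[X] = 0.33·5.1 + 0.37·11.7 + 0.3·9.45 = 8.847.
E[X²] = 0.33·29.01 + 0.37·273.78 + 0.3·93.99 = 139.069.
Var(X) = E[X²] − (E[X])² = 139.069 − 78.2694 = 60.7995.
SD(X) = √60.7995 = 7.7974.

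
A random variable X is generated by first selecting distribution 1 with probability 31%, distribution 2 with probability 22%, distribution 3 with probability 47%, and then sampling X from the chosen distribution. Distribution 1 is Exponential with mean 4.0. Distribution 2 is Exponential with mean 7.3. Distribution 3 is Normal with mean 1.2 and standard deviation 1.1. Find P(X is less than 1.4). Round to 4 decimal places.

0.3988

Conditional on each component, P(X < 1.4): 1: 0.295312; 2: 0.174512; 3: 0.572137.
By total probability, P(X < 1.4) = 0.31·0.295312 + 0.22·0.174512 + 0.47·0.572137 = 0.398844.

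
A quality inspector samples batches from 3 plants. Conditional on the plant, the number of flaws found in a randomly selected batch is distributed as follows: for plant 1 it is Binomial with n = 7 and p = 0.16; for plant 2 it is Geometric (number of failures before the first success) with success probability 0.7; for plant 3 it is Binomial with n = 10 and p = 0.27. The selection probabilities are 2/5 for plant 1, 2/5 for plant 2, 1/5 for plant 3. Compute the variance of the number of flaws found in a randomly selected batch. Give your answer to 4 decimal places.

Per component, 1: μ=1.12, E[X²]=2.1952; 2: μ=0.428571, E[X²]=0.795918; 3: μ=2.7, E[X²]=9.261.
E[X] = 0.4·1.12 + 0.4·0.428571 + 0.2·2.7 = 1.15943.
E[X²] = 0.4·2.1952 + 0.4·0.795918 + 0.2·9.261 = 3.04865.
Var(X) = E[X²] − (E[X])² = 3.04865 − 1.34427 = 1.70437.

1.7044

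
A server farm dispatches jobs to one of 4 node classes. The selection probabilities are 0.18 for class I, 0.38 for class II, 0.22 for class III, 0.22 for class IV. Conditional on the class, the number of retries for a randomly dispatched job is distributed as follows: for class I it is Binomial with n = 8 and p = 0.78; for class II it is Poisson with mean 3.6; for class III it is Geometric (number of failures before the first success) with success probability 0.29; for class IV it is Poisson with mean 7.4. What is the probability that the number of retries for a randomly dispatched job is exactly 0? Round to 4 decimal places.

0.0743

Conditional on each class, P(X = 0): I: 5.48759e-06; II: 0.0273237; III: 0.29; IV: 0.000611253.
By total probability, P(X = 0) = 0.18·5.48759e-06 + 0.38·0.0273237 + 0.22·0.29 + 0.22·0.000611253 = 0.0743185.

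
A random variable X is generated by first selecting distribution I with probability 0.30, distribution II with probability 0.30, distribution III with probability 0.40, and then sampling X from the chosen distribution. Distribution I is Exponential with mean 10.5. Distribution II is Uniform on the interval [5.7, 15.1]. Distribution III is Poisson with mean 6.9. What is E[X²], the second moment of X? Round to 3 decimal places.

122.611

For each component E[X²] = Var + (mean)², giving I: 220.5; II: 115.523; III: 54.51.
Overall E[X²] = 0.3·220.5 + 0.3·115.523 + 0.4·54.51 = 122.611.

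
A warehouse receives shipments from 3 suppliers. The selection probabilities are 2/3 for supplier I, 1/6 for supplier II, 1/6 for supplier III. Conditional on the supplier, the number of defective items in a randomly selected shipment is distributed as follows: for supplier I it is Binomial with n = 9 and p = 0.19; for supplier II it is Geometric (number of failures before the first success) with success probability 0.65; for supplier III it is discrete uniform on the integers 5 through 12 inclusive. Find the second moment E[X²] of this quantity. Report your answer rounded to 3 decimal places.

15.976

For each component E[X²] = Var + (mean)², giving I: 4.3092; II: 1.11834; III: 77.5.
Overall E[X²] = 0.666667·4.3092 + 0.166667·1.11834 + 0.166667·77.5 = 15.9759.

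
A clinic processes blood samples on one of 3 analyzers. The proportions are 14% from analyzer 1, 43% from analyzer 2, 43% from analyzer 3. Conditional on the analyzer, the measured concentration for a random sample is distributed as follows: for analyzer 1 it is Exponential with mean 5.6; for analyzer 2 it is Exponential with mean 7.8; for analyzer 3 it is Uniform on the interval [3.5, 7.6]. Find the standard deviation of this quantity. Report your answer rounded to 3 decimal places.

5.690

Per component, 1: μ=5.6, E[X²]=62.72; 2: μ=7.8, E[X²]=121.68; 3: μ=5.55, E[X²]=32.2033.
E[X] = 0.14·5.6 + 0.43·7.8 + 0.43·5.55 = 6.5245.
E[X²] = 0.14·62.72 + 0.43·121.68 + 0.43·32.2033 = 74.9506.
Var(X) = E[X²] − (E[X])² = 74.9506 − 42.5691 = 32.3815.
SD(X) = √32.3815 = 5.69048.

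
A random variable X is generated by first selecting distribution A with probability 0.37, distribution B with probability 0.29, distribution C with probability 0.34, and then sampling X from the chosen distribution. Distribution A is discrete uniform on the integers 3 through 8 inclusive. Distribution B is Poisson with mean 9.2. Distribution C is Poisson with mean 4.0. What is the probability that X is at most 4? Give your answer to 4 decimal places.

Conditional on each component, P(X ≤ 4): A: 0.333333; B: 0.0485796; C: 0.628837.
By total probability, P(X ≤ 4) = 0.37·0.333333 + 0.29·0.0485796 + 0.34·0.628837 = 0.351226.

0.3512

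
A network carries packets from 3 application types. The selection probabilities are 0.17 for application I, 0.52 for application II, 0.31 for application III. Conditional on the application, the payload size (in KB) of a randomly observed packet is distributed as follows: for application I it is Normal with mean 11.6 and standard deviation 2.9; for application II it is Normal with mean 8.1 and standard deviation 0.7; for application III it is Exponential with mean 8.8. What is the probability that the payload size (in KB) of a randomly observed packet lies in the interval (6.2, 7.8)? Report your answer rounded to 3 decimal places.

Conditional on each application, P(6.2 < X < 7.8): I: 0.0637429; II: 0.330797; III: 0.0821815.
By total probability, P(6.2 < X < 7.8) = 0.17·0.0637429 + 0.52·0.330797 + 0.31·0.0821815 = 0.208327.

0.208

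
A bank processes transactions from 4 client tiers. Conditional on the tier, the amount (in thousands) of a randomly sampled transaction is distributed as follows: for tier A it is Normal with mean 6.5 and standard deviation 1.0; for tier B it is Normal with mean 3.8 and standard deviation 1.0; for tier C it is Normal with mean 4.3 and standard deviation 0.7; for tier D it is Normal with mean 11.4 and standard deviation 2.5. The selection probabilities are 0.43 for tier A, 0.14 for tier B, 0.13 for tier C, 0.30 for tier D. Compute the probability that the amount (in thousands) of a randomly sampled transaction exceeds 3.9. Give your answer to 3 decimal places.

0.885

Conditional on each tier, P(X > 3.9): A: 0.995339; B: 0.460172; C: 0.716145; D: 0.99865.
By total probability, P(X > 3.9) = 0.43·0.995339 + 0.14·0.460172 + 0.13·0.716145 + 0.3·0.99865 = 0.885114.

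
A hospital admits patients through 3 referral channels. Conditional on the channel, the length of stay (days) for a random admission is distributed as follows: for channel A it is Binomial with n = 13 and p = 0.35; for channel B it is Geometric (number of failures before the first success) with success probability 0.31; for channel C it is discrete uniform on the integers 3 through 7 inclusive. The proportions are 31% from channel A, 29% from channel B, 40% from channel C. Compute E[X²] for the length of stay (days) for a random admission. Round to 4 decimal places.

21.6535

For each component E[X²] = Var + (mean)², giving A: 23.66; B: 12.1342; C: 27.
Overall E[X²] = 0.31·23.66 + 0.29·12.1342 + 0.4·27 = 21.6535.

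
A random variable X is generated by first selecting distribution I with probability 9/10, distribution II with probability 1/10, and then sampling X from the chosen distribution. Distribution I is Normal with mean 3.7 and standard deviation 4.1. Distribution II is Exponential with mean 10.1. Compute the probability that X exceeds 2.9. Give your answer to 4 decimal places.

0.5947

Conditional on each component, P(X > 2.9): I: 0.577351; II: 0.750415.
By total probability, P(X > 2.9) = 0.9·0.577351 + 0.1·0.750415 = 0.594658.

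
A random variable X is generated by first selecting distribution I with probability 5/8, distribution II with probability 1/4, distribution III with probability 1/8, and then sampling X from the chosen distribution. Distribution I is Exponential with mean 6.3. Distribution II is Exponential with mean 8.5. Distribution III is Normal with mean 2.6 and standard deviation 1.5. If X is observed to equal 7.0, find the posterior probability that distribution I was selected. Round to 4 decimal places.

0.7097

Likelihoods f(7.0 | ·): I: 0.0522529; II: 0.0516329; III: 0.0036007.
Posterior ∝ prior × likelihood. Numerator for I: 0.625·0.0522529 = 0.032658.
Normalizing constant: 0.625·0.0522529 + 0.25·0.0516329 + 0.125·0.0036007 = 0.0460164.
P(I | observation) = 0.032658 / 0.0460164 = 0.709705.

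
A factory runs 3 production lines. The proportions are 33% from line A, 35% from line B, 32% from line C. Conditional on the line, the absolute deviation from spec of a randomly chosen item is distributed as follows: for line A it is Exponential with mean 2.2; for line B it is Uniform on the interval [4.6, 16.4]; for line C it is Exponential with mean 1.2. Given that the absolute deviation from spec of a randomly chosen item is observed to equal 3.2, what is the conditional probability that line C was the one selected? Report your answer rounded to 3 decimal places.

0.346

Likelihoods f(3.2 | ·): A: 0.106139; B: 0; C: 0.0579029.
Posterior ∝ prior × likelihood. Numerator for C: 0.32·0.0579029 = 0.0185289.
Normalizing constant: 0.33·0.106139 + 0.35·0 + 0.32·0.0579029 = 0.0535549.
P(C | observation) = 0.0185289 / 0.0535549 = 0.34598.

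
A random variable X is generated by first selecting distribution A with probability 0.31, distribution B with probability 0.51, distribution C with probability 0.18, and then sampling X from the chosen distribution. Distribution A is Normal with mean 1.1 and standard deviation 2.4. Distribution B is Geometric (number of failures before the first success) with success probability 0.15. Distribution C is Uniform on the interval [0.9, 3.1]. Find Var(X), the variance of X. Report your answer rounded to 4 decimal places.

25.7014

Per component, A: μ=1.1, E[X²]=6.97; B: μ=5.66667, E[X²]=69.8889; C: μ=2, E[X²]=4.40333.
E[X] = 0.31·1.1 + 0.51·5.66667 + 0.18·2 = 3.591.
E[X²] = 0.31·6.97 + 0.51·69.8889 + 0.18·4.40333 = 38.5966.
Var(X) = E[X²] − (E[X])² = 38.5966 − 12.8953 = 25.7014.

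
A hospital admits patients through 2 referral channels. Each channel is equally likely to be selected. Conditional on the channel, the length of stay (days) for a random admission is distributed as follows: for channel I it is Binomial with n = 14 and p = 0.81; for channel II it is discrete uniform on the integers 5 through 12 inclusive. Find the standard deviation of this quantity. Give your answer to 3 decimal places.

2.391

Per component, I: μ=11.34, E[X²]=130.75; II: μ=8.5, E[X²]=77.5.
E[X] = 0.5·11.34 + 0.5·8.5 = 9.92.
E[X²] = 0.5·130.75 + 0.5·77.5 = 104.125.
Var(X) = E[X²] − (E[X])² = 104.125 − 98.4064 = 5.7187.
SD(X) = √5.7187 = 2.39138.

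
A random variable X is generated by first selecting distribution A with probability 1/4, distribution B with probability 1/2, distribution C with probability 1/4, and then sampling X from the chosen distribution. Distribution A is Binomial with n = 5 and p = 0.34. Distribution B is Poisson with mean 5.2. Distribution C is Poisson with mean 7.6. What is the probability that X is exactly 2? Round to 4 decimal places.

Conditional on each component, P(X = 2): A: 0.332345; B: 0.074584; C: 0.014453.
By total probability, P(X = 2) = 0.25·0.332345 + 0.5·0.074584 + 0.25·0.014453 = 0.123992.

0.1240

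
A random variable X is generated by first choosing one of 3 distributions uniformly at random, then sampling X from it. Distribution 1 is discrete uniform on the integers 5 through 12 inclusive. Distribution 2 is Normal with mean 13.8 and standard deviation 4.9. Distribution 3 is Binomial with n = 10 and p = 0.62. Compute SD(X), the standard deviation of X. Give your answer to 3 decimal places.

Per component, 1: μ=8.5, E[X²]=77.5; 2: μ=13.8, E[X²]=214.45; 3: μ=6.2, E[X²]=40.796.
E[X] = 0.333333·8.5 + 0.333333·13.8 + 0.333333·6.2 = 9.5.
E[X²] = 0.333333·77.5 + 0.333333·214.45 + 0.333333·40.796 = 110.915.
Var(X) = E[X²] − (E[X])² = 110.915 − 90.25 = 20.6653.
SD(X) = √20.6653 = 4.54591.

4.546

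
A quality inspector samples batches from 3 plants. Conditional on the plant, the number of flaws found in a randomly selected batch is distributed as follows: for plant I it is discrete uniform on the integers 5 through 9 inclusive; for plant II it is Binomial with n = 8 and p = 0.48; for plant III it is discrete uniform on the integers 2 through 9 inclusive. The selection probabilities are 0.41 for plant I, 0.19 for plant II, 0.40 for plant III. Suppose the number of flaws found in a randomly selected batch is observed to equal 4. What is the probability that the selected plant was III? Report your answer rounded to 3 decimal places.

Likelihoods P(X=4 | ·): I: 0; II: 0.271692; III: 0.125.
Posterior ∝ prior × likelihood. Numerator for III: 0.4·0.125 = 0.05.
Normalizing constant: 0.41·0 + 0.19·0.271692 + 0.4·0.125 = 0.101621.
P(III | observation) = 0.05 / 0.101621 = 0.492022.

0.492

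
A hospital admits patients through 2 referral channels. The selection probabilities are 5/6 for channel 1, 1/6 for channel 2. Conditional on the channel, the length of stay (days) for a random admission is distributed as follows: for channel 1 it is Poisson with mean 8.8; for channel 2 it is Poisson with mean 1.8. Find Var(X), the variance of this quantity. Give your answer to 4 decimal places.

Per component, 1: μ=8.8, E[X²]=86.24; 2: μ=1.8, E[X²]=5.04.
E[X] = 0.833333·8.8 + 0.166667·1.8 = 7.63333.
E[X²] = 0.833333·86.24 + 0.166667·5.04 = 72.7067.
Var(X) = E[X²] − (E[X])² = 72.7067 − 58.2678 = 14.4389.

14.4389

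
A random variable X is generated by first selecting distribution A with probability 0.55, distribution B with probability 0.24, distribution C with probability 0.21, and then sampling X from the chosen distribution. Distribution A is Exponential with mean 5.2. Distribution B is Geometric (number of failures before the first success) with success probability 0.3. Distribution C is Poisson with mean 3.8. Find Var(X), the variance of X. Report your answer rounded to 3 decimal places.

18.956

Per component, A: μ=5.2, E[X²]=54.08; B: μ=2.33333, E[X²]=13.2222; C: μ=3.8, E[X²]=18.24.
E[X] = 0.55·5.2 + 0.24·2.33333 + 0.21·3.8 = 4.218.
E[X²] = 0.55·54.08 + 0.24·13.2222 + 0.21·18.24 = 36.7477.
Var(X) = E[X²] − (E[X])² = 36.7477 − 17.7915 = 18.9562.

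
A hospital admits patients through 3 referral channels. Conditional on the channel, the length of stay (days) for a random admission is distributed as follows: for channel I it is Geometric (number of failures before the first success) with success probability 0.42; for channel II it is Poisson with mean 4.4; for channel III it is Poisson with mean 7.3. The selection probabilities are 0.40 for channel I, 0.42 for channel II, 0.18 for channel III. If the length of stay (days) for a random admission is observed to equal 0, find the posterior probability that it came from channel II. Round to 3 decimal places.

0.030

Likelihoods P(X=0 | ·): I: 0.42; II: 0.0122773; III: 0.000675539.
Posterior ∝ prior × likelihood. Numerator for II: 0.42·0.0122773 = 0.00515648.
Normalizing constant: 0.4·0.42 + 0.42·0.0122773 + 0.18·0.000675539 = 0.173278.
P(II | observation) = 0.00515648 / 0.173278 = 0.0297584.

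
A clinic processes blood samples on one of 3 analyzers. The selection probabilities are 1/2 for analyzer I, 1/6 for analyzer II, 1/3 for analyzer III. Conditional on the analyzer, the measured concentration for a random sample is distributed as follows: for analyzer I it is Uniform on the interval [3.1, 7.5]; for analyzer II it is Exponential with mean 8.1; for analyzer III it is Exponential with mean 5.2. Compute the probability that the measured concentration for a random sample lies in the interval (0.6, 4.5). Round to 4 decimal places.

0.3749

Conditional on each analyzer, P(0.6 < X < 4.5): I: 0.318182; II: 0.354849; III: 0.470134.
By total probability, P(0.6 < X < 4.5) = 0.5·0.318182 + 0.166667·0.354849 + 0.333333·0.470134 = 0.374944.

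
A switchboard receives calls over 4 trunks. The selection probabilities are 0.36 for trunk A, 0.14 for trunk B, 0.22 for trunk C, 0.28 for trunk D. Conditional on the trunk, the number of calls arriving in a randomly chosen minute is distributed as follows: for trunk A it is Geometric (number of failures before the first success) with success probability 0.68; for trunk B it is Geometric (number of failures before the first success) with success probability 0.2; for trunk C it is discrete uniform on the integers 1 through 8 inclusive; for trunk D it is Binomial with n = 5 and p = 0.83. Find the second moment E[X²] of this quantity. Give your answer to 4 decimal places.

For each component E[X²] = Var + (mean)², giving A: 0.913495; B: 36; C: 25.5; D: 17.928.
Overall E[X²] = 0.36·0.913495 + 0.14·36 + 0.22·25.5 + 0.28·17.928 = 15.9987.

15.9987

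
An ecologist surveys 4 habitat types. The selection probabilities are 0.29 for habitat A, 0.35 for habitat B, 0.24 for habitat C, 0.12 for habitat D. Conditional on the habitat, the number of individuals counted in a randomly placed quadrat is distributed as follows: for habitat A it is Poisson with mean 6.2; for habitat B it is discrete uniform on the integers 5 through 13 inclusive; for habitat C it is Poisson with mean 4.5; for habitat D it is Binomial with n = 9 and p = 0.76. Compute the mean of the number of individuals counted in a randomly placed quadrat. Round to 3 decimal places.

Component means — A: 6.2; B: 9; C: 4.5; D: 6.84.
E[X] = 0.29·6.2 + 0.35·9 + 0.24·4.5 + 0.12·6.84 = 6.8488.

6.849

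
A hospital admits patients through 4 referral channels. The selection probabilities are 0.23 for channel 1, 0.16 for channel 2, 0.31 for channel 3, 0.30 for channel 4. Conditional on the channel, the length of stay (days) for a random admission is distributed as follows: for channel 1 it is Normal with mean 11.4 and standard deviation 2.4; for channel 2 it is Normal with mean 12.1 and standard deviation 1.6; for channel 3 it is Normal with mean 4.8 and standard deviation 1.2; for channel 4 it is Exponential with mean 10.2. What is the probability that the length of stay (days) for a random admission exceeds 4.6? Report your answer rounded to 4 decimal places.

Conditional on each channel, P(X > 4.6): 1: 0.997697; 2: 0.999999; 3: 0.566184; 4: 0.637003.
By total probability, P(X > 4.6) = 0.23·0.997697 + 0.16·0.999999 + 0.31·0.566184 + 0.3·0.637003 = 0.756088.

0.7561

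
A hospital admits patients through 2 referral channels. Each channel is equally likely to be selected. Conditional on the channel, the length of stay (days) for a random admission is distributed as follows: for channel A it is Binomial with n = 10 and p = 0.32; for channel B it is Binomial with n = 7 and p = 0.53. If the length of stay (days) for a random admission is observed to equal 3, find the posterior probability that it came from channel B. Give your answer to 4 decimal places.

0.4903

Likelihoods P(X=3 | ·): A: 0.264359; B: 0.254265.
Posterior ∝ prior × likelihood. Numerator for B: 0.5·0.254265 = 0.127133.
Normalizing constant: 0.5·0.264359 + 0.5·0.254265 = 0.259312.
P(B | observation) = 0.127133 / 0.259312 = 0.490269.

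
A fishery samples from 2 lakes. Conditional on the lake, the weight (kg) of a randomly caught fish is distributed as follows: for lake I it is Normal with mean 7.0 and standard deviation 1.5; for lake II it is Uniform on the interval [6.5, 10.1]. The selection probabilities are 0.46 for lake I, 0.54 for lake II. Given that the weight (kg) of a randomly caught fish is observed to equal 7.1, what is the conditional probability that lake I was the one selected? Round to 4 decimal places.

Likelihoods f(7.1 | ·): I: 0.265371; II: 0.277778.
Posterior ∝ prior × likelihood. Numerator for I: 0.46·0.265371 = 0.122071.
Normalizing constant: 0.46·0.265371 + 0.54·0.277778 = 0.272071.
P(I | observation) = 0.122071 / 0.272071 = 0.448673.

0.4487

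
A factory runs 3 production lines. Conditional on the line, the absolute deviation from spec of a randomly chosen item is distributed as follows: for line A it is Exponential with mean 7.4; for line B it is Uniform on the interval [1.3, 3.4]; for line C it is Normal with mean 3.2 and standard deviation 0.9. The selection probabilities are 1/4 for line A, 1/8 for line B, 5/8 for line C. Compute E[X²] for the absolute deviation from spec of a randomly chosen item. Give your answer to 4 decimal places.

35.0225

For each component E[X²] = Var + (mean)², giving A: 109.52; B: 5.89; C: 11.05.
Overall E[X²] = 0.25·109.52 + 0.125·5.89 + 0.625·11.05 = 35.0225.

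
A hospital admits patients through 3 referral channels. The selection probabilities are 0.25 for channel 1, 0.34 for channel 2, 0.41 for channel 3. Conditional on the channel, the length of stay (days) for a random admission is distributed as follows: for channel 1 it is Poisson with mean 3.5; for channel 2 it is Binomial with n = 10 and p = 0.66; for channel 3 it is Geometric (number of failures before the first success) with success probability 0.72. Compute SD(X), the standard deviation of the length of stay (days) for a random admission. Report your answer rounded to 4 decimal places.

Per component, 1: μ=3.5, E[X²]=15.75; 2: μ=6.6, E[X²]=45.804; 3: μ=0.388889, E[X²]=0.691358.
E[X] = 0.25·3.5 + 0.34·6.6 + 0.41·0.388889 = 3.27844.
E[X²] = 0.25·15.75 + 0.34·45.804 + 0.41·0.691358 = 19.7943.
Var(X) = E[X²] − (E[X])² = 19.7943 − 10.7482 = 9.04612.
SD(X) = √9.04612 = 3.00768.

3.0077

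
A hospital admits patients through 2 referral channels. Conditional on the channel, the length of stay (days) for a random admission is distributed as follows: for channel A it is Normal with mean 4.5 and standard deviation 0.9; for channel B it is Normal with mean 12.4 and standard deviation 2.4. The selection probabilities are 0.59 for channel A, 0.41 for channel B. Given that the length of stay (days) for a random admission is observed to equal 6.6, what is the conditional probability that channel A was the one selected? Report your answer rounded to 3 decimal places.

Likelihoods f(6.6 | ·): A: 0.0291354; B: 0.00896393.
Posterior ∝ prior × likelihood. Numerator for A: 0.59·0.0291354 = 0.0171899.
Normalizing constant: 0.59·0.0291354 + 0.41·0.00896393 = 0.0208651.
P(A | observation) = 0.0171899 / 0.0208651 = 0.823859.

0.824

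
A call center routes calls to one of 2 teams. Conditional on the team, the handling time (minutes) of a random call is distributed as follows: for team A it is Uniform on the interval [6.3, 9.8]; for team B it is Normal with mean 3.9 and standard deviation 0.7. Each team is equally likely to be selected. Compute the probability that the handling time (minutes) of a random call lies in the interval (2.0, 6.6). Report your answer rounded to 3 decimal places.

Conditional on each team, P(2.0 < X < 6.6): A: 0.0857143; B: 0.996622.
By total probability, P(2.0 < X < 6.6) = 0.5·0.0857143 + 0.5·0.996622 = 0.541168.

0.541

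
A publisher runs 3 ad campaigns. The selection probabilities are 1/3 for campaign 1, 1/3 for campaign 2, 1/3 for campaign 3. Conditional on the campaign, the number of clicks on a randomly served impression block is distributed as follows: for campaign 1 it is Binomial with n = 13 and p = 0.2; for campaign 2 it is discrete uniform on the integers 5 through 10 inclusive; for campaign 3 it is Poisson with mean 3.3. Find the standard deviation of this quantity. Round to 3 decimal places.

2.729

Per component, 1: μ=2.6, E[X²]=8.84; 2: μ=7.5, E[X²]=59.1667; 3: μ=3.3, E[X²]=14.19.
E[X] = 0.333333·2.6 + 0.333333·7.5 + 0.333333·3.3 = 4.46667.
E[X²] = 0.333333·8.84 + 0.333333·59.1667 + 0.333333·14.19 = 27.3989.
Var(X) = E[X²] − (E[X])² = 27.3989 − 19.9511 = 7.44778.
SD(X) = √7.44778 = 2.72906.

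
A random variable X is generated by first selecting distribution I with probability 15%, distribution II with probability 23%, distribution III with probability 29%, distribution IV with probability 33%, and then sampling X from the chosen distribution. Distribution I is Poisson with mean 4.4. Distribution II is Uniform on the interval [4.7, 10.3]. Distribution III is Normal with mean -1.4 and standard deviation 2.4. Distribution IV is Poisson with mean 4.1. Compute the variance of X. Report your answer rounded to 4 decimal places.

Per component, I: μ=4.4, E[X²]=23.76; II: μ=7.5, E[X²]=58.8633; III: μ=-1.4, E[X²]=7.72; IV: μ=4.1, E[X²]=20.91.
E[X] = 0.15·4.4 + 0.23·7.5 + 0.29·-1.4 + 0.33·4.1 = 3.332.
E[X²] = 0.15·23.76 + 0.23·58.8633 + 0.29·7.72 + 0.33·20.91 = 26.2417.
Var(X) = E[X²] − (E[X])² = 26.2417 − 11.1022 = 15.1394.

15.1394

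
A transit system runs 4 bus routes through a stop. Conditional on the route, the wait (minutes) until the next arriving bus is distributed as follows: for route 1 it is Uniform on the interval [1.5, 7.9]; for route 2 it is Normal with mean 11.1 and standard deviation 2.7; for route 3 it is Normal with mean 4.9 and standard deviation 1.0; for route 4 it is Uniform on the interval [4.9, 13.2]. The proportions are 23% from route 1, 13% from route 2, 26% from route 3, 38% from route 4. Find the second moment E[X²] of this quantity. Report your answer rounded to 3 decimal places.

62.638

For each component E[X²] = Var + (mean)², giving 1: 25.5033; 2: 130.5; 3: 25.01; 4: 87.6433.
Overall E[X²] = 0.23·25.5033 + 0.13·130.5 + 0.26·25.01 + 0.38·87.6433 = 62.6378.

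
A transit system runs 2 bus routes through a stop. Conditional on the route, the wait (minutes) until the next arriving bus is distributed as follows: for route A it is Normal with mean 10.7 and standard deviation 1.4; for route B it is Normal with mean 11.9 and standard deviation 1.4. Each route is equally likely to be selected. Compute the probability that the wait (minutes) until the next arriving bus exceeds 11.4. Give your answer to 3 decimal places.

Conditional on each route, P(X > 11.4): A: 0.308538; B: 0.639508.
By total probability, P(X > 11.4) = 0.5·0.308538 + 0.5·0.639508 = 0.474023.

0.474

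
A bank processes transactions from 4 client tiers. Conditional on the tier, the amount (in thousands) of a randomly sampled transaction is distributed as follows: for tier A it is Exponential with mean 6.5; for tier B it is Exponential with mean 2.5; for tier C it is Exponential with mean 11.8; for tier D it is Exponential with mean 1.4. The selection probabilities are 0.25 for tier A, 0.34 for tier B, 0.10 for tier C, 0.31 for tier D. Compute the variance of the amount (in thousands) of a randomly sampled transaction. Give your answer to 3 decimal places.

Per component, A: μ=6.5, E[X²]=84.5; B: μ=2.5, E[X²]=12.5; C: μ=11.8, E[X²]=278.48; D: μ=1.4, E[X²]=3.92.
E[X] = 0.25·6.5 + 0.34·2.5 + 0.1·11.8 + 0.31·1.4 = 4.089.
E[X²] = 0.25·84.5 + 0.34·12.5 + 0.1·278.48 + 0.31·3.92 = 54.4382.
Var(X) = E[X²] − (E[X])² = 54.4382 − 16.7199 = 37.7183.

37.718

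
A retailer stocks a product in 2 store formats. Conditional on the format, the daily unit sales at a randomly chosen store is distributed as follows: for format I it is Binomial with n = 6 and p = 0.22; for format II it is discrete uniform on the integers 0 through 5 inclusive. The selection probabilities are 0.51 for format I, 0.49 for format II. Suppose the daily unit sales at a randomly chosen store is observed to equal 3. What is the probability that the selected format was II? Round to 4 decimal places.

0.6131

Likelihoods P(X=3 | ·): I: 0.101061; II: 0.166667.
Posterior ∝ prior × likelihood. Numerator for II: 0.49·0.166667 = 0.0816667.
Normalizing constant: 0.51·0.101061 + 0.49·0.166667 = 0.133208.
P(II | observation) = 0.0816667 / 0.133208 = 0.613078.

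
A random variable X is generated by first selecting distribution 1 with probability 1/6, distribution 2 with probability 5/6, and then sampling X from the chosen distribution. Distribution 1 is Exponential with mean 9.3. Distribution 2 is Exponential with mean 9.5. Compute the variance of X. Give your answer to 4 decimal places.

Per component, 1: μ=9.3, E[X²]=172.98; 2: μ=9.5, E[X²]=180.5.
E[X] = 0.166667·9.3 + 0.833333·9.5 = 9.46667.
E[X²] = 0.166667·172.98 + 0.833333·180.5 = 179.247.
Var(X) = E[X²] − (E[X])² = 179.247 − 89.6178 = 89.6289.

89.6289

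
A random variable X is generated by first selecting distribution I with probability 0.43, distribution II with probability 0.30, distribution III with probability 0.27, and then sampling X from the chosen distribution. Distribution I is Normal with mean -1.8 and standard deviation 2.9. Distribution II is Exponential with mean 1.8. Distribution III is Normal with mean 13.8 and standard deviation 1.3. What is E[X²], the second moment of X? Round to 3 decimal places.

58.829

For each component E[X²] = Var + (mean)², giving I: 11.65; II: 6.48; III: 192.13.
Overall E[X²] = 0.43·11.65 + 0.3·6.48 + 0.27·192.13 = 58.8286.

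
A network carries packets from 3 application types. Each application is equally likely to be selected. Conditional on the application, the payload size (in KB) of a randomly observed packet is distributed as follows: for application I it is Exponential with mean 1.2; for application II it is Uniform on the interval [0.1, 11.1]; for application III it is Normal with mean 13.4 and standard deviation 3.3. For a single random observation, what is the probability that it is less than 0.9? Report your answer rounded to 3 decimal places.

0.200

Conditional on each application, P(X < 0.9): I: 0.527633; II: 0.0727273; III: 7.59695e-05.
By total probability, P(X < 0.9) = 0.333333·0.527633 + 0.333333·0.0727273 + 0.333333·7.59695e-05 = 0.200146.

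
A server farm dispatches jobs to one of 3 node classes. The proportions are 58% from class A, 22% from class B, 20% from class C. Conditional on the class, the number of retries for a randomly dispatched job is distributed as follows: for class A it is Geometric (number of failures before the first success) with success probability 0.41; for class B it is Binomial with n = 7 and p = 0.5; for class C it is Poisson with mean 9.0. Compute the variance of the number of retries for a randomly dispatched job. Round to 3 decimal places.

12.725

Per component, A: μ=1.43902, E[X²]=5.58061; B: μ=3.5, E[X²]=14; C: μ=9, E[X²]=90.
E[X] = 0.58·1.43902 + 0.22·3.5 + 0.2·9 = 3.40463.
E[X²] = 0.58·5.58061 + 0.22·14 + 0.2·90 = 24.3168.
Var(X) = E[X²] − (E[X])² = 24.3168 − 11.5915 = 12.7252.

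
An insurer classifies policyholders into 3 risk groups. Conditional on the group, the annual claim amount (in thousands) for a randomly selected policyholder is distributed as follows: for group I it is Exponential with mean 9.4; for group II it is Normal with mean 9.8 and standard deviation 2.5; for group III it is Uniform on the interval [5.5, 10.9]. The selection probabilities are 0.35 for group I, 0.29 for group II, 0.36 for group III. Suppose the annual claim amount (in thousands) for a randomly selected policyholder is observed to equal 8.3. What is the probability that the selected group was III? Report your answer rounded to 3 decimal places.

0.552

Likelihoods f(8.3 | ·): I: 0.0439946; II: 0.13329; III: 0.185185.
Posterior ∝ prior × likelihood. Numerator for III: 0.36·0.185185 = 0.0666667.
Normalizing constant: 0.35·0.0439946 + 0.29·0.13329 + 0.36·0.185185 = 0.120719.
P(III | observation) = 0.0666667 / 0.120719 = 0.552247.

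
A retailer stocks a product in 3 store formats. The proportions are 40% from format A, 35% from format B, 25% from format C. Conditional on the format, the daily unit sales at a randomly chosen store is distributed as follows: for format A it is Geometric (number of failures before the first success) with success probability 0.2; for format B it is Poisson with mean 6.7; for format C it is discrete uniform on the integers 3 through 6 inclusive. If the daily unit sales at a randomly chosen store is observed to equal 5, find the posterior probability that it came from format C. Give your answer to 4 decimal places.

0.4556

Likelihoods P(X=5 | ·): A: 0.065536; B: 0.13849; C: 0.25.
Posterior ∝ prior × likelihood. Numerator for C: 0.25·0.25 = 0.0625.
Normalizing constant: 0.4·0.065536 + 0.35·0.13849 + 0.25·0.25 = 0.137186.
P(C | observation) = 0.0625 / 0.137186 = 0.455586.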